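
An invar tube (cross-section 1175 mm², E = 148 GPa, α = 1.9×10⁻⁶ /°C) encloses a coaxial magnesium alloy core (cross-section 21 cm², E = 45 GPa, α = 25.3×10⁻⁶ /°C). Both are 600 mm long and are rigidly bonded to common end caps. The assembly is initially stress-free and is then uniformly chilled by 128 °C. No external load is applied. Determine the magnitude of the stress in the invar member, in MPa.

σ ≈ 156 MPa (compressive)

Both members must finish at the same length. With the larger α, the magnesium alloy tends to over-contract; the plates restrain it, putting the magnesium alloy in tension and the invar in compression. With no external load the two internal forces are equal and opposite, magnitude P.
Equating the net (thermal + elastic) strains gives |α₁ − α₂|·ΔT = P·[1/(A₁E₁) + 1/(A₂E₂)].
|α₁ − α₂|·ΔT = 23.4×10⁻⁶ × 128 = 0.002995.
1/(A₁E₁) + 1/(A₂E₂) = 1/(1175×148×10³) + 1/(2100×45×10³) = 1.633×10⁻⁸ N⁻¹.
P = 0.002995 / 1.633×10⁻⁸ = 183400 N = 183.4 kN.
σ_{invar} = P/A₁ = 183400/1175 = 156.1 MPa, compressive.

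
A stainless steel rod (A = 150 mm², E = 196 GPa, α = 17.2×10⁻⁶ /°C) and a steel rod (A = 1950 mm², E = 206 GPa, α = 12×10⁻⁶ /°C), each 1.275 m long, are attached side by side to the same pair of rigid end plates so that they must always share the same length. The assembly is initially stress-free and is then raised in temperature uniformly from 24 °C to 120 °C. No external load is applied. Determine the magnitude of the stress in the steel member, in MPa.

Both members must finish at the same length. With the larger α, the stainless steel tends to over-expand; the plates restrain it, putting the stainless steel in compression and the steel in tension. With no external load the two internal forces are equal and opposite, magnitude P.
Equating the net (thermal + elastic) strains gives |α₁ − α₂|·ΔT = P·[1/(A₁E₁) + 1/(A₂E₂)].
|α₁ − α₂|·ΔT = 5.2×10⁻⁶ × 96 = 0.0004992.
1/(A₁E₁) + 1/(A₂E₂) = 1/(150×196×10³) + 1/(1950×206×10³) = 3.65×10⁻⁸ N⁻¹.
P = 0.0004992 / 3.65×10⁻⁸ = 13680 N = 13.68 kN.
σ_{steel} = P/A₂ = 13680/1950 = 7.013 MPa, tensile.

σ ≈ 7.01 MPa (tensile)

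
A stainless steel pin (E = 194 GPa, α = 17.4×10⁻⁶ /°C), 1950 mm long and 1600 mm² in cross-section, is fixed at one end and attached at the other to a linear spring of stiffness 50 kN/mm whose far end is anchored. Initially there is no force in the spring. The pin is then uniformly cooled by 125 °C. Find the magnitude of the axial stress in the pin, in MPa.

If the spring were absent the pin would shorten by αΔT L = 17.4×10⁻⁶ × 125 × 1950 = 4.241 mm.
With a force P in the spring, the elastic change of the pin is PL/(AE) and that of the spring is P/k; compatibility requires their sum to equal δ_free.
P [ L/(AE) + 1/k ] = δ_free → P [ 1950/(1600×194×10³) + 1/(50×10³) ] = 4.241.
P = 4.241 / 2.628×10⁻⁵ = 161400 N.
σ = P/A = 161400/1600 = 100.9 MPa.

σ ≈ 101 MPa (tensile)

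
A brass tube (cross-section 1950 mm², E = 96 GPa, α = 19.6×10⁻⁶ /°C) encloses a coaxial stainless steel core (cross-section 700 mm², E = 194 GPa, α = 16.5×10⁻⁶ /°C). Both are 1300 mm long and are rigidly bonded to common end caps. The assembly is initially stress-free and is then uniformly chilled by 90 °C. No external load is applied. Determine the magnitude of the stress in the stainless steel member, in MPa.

The brass has the larger α, so on cooling it would change length more than the stainless steel if both were free. The rigid plates force a common final length, so the brass is put into tension and the stainless steel into compression, with equal and opposite forces P (no external load).
Compatibility of the two members (thermal + elastic change equal): (α₁ − α₂)ΔT = P·[1/(A₁E₁) + 1/(A₂E₂)].
|α₁ − α₂|·ΔT = 3.1×10⁻⁶ × 90 = 0.000279.
1/(A₁E₁) + 1/(A₂E₂) = 1/(1950×96×10³) + 1/(700×194×10³) = 1.271×10⁻⁸ N⁻¹.
So P = 0.000279 / 1.271×10⁻⁸ = 21.96 kN.
σ_{stainless steel} = P/A₂ = 21960/700 = 31.37 MPa, compressive.

σ ≈ 31.4 MPa (compressive)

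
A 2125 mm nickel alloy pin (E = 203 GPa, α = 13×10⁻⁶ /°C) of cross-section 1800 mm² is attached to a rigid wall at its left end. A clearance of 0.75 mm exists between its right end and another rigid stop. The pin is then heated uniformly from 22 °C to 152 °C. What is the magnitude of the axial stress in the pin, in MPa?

Unrestrained expansion: δ_free = αΔT L = 13×10⁻⁶ × 130 × 2125 = 3.591 mm.
The gap closes (δ_free > 0.75 mm) and the wall then resists a further 3.591 − 0.75 = 2.841 mm of expansion.
That suppressed elongation corresponds to σ = E·Δ/L = 203×10³ × 2.841/2125 = 271.4 MPa.

σ ≈ 271 MPa (compressive)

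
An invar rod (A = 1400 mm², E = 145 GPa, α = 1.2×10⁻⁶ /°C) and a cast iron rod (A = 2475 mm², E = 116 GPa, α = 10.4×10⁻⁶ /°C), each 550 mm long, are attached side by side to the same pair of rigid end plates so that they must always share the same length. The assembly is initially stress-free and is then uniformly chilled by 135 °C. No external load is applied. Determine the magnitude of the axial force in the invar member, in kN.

P ≈ 148 kN (compressive in the invar)

The cast iron has the larger α, so on cooling it would change length more than the invar if both were free. The rigid plates force a common final length, so the cast iron is put into tension and the invar into compression, with equal and opposite forces P (no external load).
Equating the net (thermal + elastic) strains gives |α₁ − α₂|·ΔT = P·[1/(A₁E₁) + 1/(A₂E₂)].
|α₁ − α₂|·ΔT = 9.2×10⁻⁶ × 135 = 0.001242.
1/(A₁E₁) + 1/(A₂E₂) = 1/(1400×145×10³) + 1/(2475×116×10³) = 8.409×10⁻⁹ N⁻¹.
So P = 0.001242 / 8.409×10⁻⁹ = 147.7 kN.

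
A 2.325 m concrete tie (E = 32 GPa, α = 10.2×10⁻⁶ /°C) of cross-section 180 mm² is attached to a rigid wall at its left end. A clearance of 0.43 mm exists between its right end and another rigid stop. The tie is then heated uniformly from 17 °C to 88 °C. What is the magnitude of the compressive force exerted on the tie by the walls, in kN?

P ≈ 3.11 kN

If the wall were absent the tie would grow by αΔT L = 10.2×10⁻⁶ × 71 × 2325 = 1.684 mm.
The gap closes (δ_free > 0.43 mm) and the wall then resists a further 1.684 − 0.43 = 1.254 mm of expansion.
Compatibility: PL/(AE) = 1.254 mm, so σ = P/A = E × (1.254/2325) = 17.26 MPa.
Force on the wall = σA = 17.26 × 180 mm² = 3.106 kN.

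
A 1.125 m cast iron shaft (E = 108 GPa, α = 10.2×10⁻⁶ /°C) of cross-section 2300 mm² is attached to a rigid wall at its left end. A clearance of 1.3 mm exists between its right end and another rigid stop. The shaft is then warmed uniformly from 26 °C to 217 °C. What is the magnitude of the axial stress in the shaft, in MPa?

Unrestrained expansion: δ_free = αΔT L = 10.2×10⁻⁶ × 191 × 1125 = 2.192 mm.
After closing the 1.3 mm clearance, 2.192 − 1.3 = 0.8917 mm of expansion remains to be suppressed by the wall.
That suppressed elongation corresponds to σ = E·Δ/L = 108×10³ × 0.8917/1125 = 85.61 MPa.

σ ≈ 85.6 MPa (compressive)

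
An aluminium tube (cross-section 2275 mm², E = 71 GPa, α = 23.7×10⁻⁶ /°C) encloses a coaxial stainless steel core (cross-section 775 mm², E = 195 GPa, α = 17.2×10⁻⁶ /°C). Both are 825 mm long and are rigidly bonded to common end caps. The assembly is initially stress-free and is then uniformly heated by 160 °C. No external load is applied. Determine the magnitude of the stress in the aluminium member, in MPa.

σ ≈ 35.7 MPa (compressive)

The aluminium has the larger α, so on heating it would change length more than the stainless steel if both were free. The rigid plates force a common final length, so the aluminium is put into compression and the stainless steel into tension, with equal and opposite forces P (no external load).
Compatibility of the two members (thermal + elastic change equal): (α₁ − α₂)ΔT = P·[1/(A₁E₁) + 1/(A₂E₂)].
|α₁ − α₂|·ΔT = 6.5×10⁻⁶ × 160 = 0.00104.
1/(A₁E₁) + 1/(A₂E₂) = 1/(2275×71×10³) + 1/(775×195×10³) = 1.281×10⁻⁸ N⁻¹.
So P = 0.00104 / 1.281×10⁻⁸ = 81.2 kN.
σ_{aluminium} = P/A₁ = 81200/2275 = 35.69 MPa, compressive.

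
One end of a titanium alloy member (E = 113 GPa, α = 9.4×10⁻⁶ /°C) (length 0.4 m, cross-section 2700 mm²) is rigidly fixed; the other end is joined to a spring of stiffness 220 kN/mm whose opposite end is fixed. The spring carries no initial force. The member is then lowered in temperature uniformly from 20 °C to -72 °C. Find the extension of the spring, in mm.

δ ≈ 0.268 mm

The unrestrained thermal change is αΔT L = 9.4×10⁻⁶ × 92 × 400 = 0.3459 mm.
With a force P in the spring, the elastic change of the member is PL/(AE) and that of the spring is P/k; compatibility requires their sum to equal δ_free.
P [ L/(AE) + 1/k ] = δ_free → P [ 400/(2700×113×10³) + 1/(220×10³) ] = 0.3459.
P = 0.3459 / 5.857×10⁻⁶ = 59070 N.
Spring extension = P/k = 59070/(220×10³) = 0.2685 mm.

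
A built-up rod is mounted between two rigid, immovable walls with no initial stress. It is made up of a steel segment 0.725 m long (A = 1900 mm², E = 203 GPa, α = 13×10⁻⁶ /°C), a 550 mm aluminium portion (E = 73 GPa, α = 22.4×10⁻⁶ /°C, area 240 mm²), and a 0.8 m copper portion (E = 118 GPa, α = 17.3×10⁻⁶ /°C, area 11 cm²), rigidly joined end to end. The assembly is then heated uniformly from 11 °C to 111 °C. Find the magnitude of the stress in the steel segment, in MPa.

σ ≈ 47.5 MPa (compressive)

Free thermal expansion of the whole bar: Σ αᵢΔT Lᵢ = 13×10⁻⁶×100×725 + 22.4×10⁻⁶×100×550 + 17.3×10⁻⁶×100×800 = 3.558 mm.
The walls prevent any net length change, so an axial force P (same in every segment) develops. Compatibility: P · Σ Lᵢ/(AᵢEᵢ) = δ_free.
The series flexibility is Σ Lᵢ/(AᵢEᵢ) = 725/(1900×203×10³) + 550/(240×73×10³) + 800/(1100×118×10³) = 3.944×10⁻⁵ mm/N.
So P = 3.558 / 3.944×10⁻⁵ = 90.24 kN, compressive.
σ_{steel} = P / A = 90240 / 1900 = 47.49 MPa.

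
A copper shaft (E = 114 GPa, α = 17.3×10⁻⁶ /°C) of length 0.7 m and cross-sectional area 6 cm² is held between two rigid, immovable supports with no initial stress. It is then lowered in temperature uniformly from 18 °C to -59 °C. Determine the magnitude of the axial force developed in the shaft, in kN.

P ≈ 91.1 kN (tensile)

Full restraint means ε = 0, so the stress is σ = EαΔT = 114×10³ × 17.3×10⁻⁶ × 77 = 151.9 MPa.
P = AEαΔT = 600 × 114×10³ × 17.3×10⁻⁶ × 77 = 91.12 kN (tensile).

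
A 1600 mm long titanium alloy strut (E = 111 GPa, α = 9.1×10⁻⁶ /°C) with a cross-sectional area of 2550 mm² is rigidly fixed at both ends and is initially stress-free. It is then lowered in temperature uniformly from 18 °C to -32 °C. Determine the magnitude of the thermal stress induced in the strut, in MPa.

With length fixed, the mechanical strain must cancel the thermal strain αΔT = 9.1×10⁻⁶ × 50 = 455×10⁻⁶.
The stress required to suppress this strain is σ = Eε = 111×10³ × 455×10⁻⁶ = 50.51 MPa, tensile since the strut is trying to contract.

σ ≈ 50.5 MPa (tensile)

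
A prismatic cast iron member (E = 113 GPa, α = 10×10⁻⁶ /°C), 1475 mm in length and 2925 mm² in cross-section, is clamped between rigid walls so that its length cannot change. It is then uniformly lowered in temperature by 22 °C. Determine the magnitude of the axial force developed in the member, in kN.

P ≈ 72.7 kN (tensile)

Full restraint means ε = 0, so the stress is σ = EαΔT = 113×10³ × 10×10⁻⁶ × 22 = 24.86 MPa.
P = AEαΔT = 2925 × 113×10³ × 10×10⁻⁶ × 22 = 72.72 kN (tensile).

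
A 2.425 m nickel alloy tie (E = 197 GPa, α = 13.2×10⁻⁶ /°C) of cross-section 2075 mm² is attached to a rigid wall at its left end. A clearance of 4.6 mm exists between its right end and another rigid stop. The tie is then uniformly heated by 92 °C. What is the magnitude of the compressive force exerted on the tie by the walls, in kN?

Unrestrained expansion: δ_free = αΔT L = 13.2×10⁻⁶ × 92 × 2425 = 2.945 mm.
This is smaller than the 4.6 mm clearance, so the tie expands freely without reaching the stop — the stress is zero.

P ≈ 0 kN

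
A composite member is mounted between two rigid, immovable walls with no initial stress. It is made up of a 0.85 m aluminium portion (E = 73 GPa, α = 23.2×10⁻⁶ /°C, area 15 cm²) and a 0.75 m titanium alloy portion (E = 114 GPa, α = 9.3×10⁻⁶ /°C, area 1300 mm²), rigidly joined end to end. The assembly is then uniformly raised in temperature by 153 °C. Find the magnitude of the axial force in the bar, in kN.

P ≈ 319 kN (compressive)

Free thermal expansion of the whole bar: Σ αᵢΔT Lᵢ = 23.2×10⁻⁶×153×850 + 9.3×10⁻⁶×153×750 = 4.084 mm.
The walls prevent any net length change, so an axial force P (same in every segment) develops. Compatibility: P · Σ Lᵢ/(AᵢEᵢ) = δ_free.
The series flexibility is Σ Lᵢ/(AᵢEᵢ) = 850/(1500×73×10³) + 750/(1300×114×10³) = 1.282×10⁻⁵ mm/N.
P = 4.084 / 1.282×10⁻⁵ = 318500 N = 318.5 kN, compressive.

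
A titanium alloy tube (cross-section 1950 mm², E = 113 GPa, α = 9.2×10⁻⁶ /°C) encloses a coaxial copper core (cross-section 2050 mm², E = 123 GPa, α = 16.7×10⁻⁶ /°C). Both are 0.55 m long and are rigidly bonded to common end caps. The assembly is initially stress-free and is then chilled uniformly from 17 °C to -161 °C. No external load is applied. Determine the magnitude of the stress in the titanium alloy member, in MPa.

σ ≈ 80.5 MPa (compressive)

Both members must finish at the same length. With the larger α, the copper tends to over-contract; the plates restrain it, putting the copper in tension and the titanium alloy in compression. With no external load the two internal forces are equal and opposite, magnitude P.
Equating the net (thermal + elastic) strains gives |α₁ − α₂|·ΔT = P·[1/(A₁E₁) + 1/(A₂E₂)].
|α₁ − α₂|·ΔT = 7.5×10⁻⁶ × 178 = 0.001335.
1/(A₁E₁) + 1/(A₂E₂) = 1/(1950×113×10³) + 1/(2050×123×10³) = 8.504×10⁻⁹ N⁻¹.
So P = 0.001335 / 8.504×10⁻⁹ = 157 kN.
σ_{titanium alloy} = P/A₁ = 157000/1950 = 80.5 MPa, compressive.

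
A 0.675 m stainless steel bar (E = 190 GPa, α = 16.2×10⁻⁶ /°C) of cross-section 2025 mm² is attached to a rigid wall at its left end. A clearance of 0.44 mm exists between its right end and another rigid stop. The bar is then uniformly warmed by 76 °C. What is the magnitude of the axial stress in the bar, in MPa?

σ ≈ 110 MPa (compressive)

Unrestrained expansion: δ_free = αΔT L = 16.2×10⁻⁶ × 76 × 675 = 0.8311 mm.
This exceeds the 0.44 mm gap, so the wall pushes back. The portion of expansion that must be recovered elastically is δ_free − gap = 0.8311 − 0.44 = 0.3911 mm.
Compatibility: PL/(AE) = 0.3911 mm, so σ = P/A = E × (0.3911/675) = 110.1 MPa.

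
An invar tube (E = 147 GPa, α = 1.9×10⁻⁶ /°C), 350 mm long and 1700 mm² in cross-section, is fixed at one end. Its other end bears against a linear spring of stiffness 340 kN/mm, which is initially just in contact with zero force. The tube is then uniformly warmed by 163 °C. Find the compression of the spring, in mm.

δ ≈ 0.0734 mm

The unrestrained thermal change is αΔT L = 1.9×10⁻⁶ × 163 × 350 = 0.1084 mm.
With a force P in the spring, the elastic change of the tube is PL/(AE) and that of the spring is P/k; compatibility requires their sum to equal δ_free.
P [ L/(AE) + 1/k ] = δ_free → P [ 350/(1700×147×10³) + 1/(340×10³) ] = 0.1084.
P = 0.1084 / 4.342×10⁻⁶ = 24970 N.
Spring compression = P/k = 24970/(340×10³) = 0.07343 mm.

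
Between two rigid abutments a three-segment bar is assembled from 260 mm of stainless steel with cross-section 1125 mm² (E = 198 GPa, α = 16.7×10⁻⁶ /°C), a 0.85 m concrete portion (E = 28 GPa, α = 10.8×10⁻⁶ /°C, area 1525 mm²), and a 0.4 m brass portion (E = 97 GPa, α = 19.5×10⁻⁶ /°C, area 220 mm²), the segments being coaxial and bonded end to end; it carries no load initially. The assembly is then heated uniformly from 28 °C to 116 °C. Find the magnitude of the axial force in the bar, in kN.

P ≈ 47.1 kN (compressive)

With the walls removed the bar would change length by δ_free = Σ αᵢΔT Lᵢ = 16.7×10⁻⁶×88×260 + 10.8×10⁻⁶×88×850 + 19.5×10⁻⁶×88×400 = 1.876 mm.
The rigid supports impose zero overall length change; the single axial force P common to all segments must satisfy P Σ Lᵢ/(AᵢEᵢ) = δ_free.
The series flexibility is Σ Lᵢ/(AᵢEᵢ) = 260/(1125×198×10³) + 850/(1525×28×10³) + 400/(220×97×10³) = 3.982×10⁻⁵ mm/N.
Hence P = δ_free / Σ(L/AE) = 1.876/3.982×10⁻⁵ = 47.12 kN (compressive).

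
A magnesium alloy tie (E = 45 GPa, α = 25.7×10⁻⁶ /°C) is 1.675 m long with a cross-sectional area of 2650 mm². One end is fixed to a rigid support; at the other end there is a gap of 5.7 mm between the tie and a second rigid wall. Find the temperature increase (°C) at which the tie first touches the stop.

ΔT ≈ 132 °C

Contact occurs when the free expansion equals the gap: αΔT L = 5.7 mm.
ΔT = 5.7 / (25.7×10⁻⁶ × 1675) = 132.4 °C.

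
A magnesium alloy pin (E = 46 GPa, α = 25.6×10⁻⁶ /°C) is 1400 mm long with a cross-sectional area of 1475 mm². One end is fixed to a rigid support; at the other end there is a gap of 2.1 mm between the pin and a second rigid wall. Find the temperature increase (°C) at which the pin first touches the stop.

The gap closes when αΔT L = 2.1 mm, since the pin is still unstressed at that instant.
ΔT = 2.1 / (25.6×10⁻⁶ × 1400) = 58.59 °C.

ΔT ≈ 58.6 °C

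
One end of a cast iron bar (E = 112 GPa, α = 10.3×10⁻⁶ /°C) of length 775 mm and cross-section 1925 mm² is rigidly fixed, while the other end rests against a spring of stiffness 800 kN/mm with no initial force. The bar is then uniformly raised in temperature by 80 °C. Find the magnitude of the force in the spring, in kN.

The unrestrained thermal change is αΔT L = 10.3×10⁻⁶ × 80 × 775 = 0.6386 mm.
With a force P in the spring, the elastic change of the bar is PL/(AE) and that of the spring is P/k; compatibility requires their sum to equal δ_free.
P [ L/(AE) + 1/k ] = δ_free → P [ 775/(1925×112×10³) + 1/(800×10³) ] = 0.6386.
P = 0.6386 / 4.845×10⁻⁶ = 131800 N.

P ≈ 132 kN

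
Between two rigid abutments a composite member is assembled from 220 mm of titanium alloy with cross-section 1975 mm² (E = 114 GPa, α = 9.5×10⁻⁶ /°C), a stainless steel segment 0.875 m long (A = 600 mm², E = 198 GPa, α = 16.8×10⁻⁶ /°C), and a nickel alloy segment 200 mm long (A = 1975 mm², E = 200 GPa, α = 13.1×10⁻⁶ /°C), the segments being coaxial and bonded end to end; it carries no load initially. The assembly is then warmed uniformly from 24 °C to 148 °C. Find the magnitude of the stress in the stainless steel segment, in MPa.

With the walls removed the bar would change length by δ_free = Σ αᵢΔT Lᵢ = 9.5×10⁻⁶×124×220 + 16.8×10⁻⁶×124×875 + 13.1×10⁻⁶×124×200 = 2.407 mm.
The rigid supports impose zero overall length change; the single axial force P common to all segments must satisfy P Σ Lᵢ/(AᵢEᵢ) = δ_free.
Σ Lᵢ/(AᵢEᵢ) = 220/(1975×114×10³) + 875/(600×198×10³) + 200/(1975×200×10³) = 8.849×10⁻⁶ mm/N.
Hence P = δ_free / Σ(L/AE) = 2.407/8.849×10⁻⁶ = 272 kN (compressive).
σ_{stainless steel} = P / A = 272000 / 600 = 453.3 MPa.

σ ≈ 453 MPa (compressive)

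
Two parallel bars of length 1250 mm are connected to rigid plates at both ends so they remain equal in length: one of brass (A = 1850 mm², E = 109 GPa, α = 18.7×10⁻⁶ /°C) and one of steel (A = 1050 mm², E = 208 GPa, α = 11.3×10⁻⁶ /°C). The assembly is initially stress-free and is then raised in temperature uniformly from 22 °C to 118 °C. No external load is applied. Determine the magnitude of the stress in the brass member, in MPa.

Equilibrium of a rigid end plate with no external load gives equal and opposite internal forces ±P in the two members. Since α_{brass} > α_{steel}, heating drives the brass into compression and the steel into tension.
Equating the net (thermal + elastic) strains gives |α₁ − α₂|·ΔT = P·[1/(A₁E₁) + 1/(A₂E₂)].
|α₁ − α₂|·ΔT = 7.4×10⁻⁶ × 96 = 0.0007104.
1/(A₁E₁) + 1/(A₂E₂) = 1/(1850×109×10³) + 1/(1050×208×10³) = 9.538×10⁻⁹ N⁻¹.
So P = 0.0007104 / 9.538×10⁻⁹ = 74.48 kN.
σ_{brass} = P/A₁ = 74480/1850 = 40.26 MPa, compressive.

σ ≈ 40.3 MPa (compressive)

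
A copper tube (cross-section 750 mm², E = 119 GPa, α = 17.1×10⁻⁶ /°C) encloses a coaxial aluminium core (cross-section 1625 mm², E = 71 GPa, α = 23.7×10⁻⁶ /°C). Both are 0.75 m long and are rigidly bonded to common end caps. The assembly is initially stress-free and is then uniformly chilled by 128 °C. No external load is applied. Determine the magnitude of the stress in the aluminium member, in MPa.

Equilibrium of a rigid end plate with no external load gives equal and opposite internal forces ±P in the two members. Since α_{aluminium} > α_{copper}, cooling drives the aluminium into tension and the copper into compression.
Setting the final lengths equal and cancelling L: (α₁ − α₂)ΔT = P/(A₁E₁) + P/(A₂E₂).
|α₁ − α₂|·ΔT = 6.6×10⁻⁶ × 128 = 0.0008448.
1/(A₁E₁) + 1/(A₂E₂) = 1/(750×119×10³) + 1/(1625×71×10³) = 1.987×10⁻⁸ N⁻¹.
So P = 0.0008448 / 1.987×10⁻⁸ = 42.51 kN.
σ_{aluminium} = P/A₂ = 42510/1625 = 26.16 MPa, tensile.

σ ≈ 26.2 MPa (tensile)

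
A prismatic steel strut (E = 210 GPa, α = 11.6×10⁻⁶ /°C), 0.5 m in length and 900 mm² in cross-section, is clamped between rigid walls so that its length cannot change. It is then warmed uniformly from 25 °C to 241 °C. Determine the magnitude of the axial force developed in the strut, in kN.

P ≈ 474 kN (compressive)

The ends cannot move, so σ = EαΔT = 210×10³ × 11.6×10⁻⁶ × 216 = 526.2 MPa.
Then P = σA = 526.2 × 900 mm² = 473.6 kN, compressive.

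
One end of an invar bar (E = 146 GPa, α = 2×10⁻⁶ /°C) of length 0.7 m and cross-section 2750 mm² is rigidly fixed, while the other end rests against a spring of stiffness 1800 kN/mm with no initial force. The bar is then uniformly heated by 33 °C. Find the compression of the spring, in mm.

If the spring were absent the bar would lengthen by αΔT L = 2×10⁻⁶ × 33 × 700 = 0.0462 mm.
With a force P in the spring, the elastic change of the bar is PL/(AE) and that of the spring is P/k; compatibility requires their sum to equal δ_free.
P [ L/(AE) + 1/k ] = δ_free → P [ 700/(2750×146×10³) + 1/(1800×10³) ] = 0.0462.
P = 0.0462 / 2.299×10⁻⁶ = 20100 N.
Spring compression = P/k = 20100/(1800×10³) = 0.01116 mm.

δ ≈ 0.0112 mm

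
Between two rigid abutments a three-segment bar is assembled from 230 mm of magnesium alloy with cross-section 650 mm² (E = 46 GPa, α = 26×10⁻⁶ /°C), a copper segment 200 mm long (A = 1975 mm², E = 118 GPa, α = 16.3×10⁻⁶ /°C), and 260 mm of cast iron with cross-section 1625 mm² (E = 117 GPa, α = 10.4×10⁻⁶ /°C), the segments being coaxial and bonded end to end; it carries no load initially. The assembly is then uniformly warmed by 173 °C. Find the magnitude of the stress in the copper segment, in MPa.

σ ≈ 105 MPa (compressive)

If the supports were absent, the total length change would be Σ αᵢΔT Lᵢ = 26×10⁻⁶×173×230 + 16.3×10⁻⁶×173×200 + 10.4×10⁻⁶×173×260 = 2.066 mm.
Since the ends are fixed, an axial force P builds up, equal in every segment, with P · Σ Lᵢ/(AᵢEᵢ) = δ_free.
Σ Lᵢ/(AᵢEᵢ) = 230/(650×46×10³) + 200/(1975×118×10³) + 260/(1625×117×10³) = 9.918×10⁻⁶ mm/N.
Hence P = δ_free / Σ(L/AE) = 2.066/9.918×10⁻⁶ = 208.3 kN (compressive).
σ_{copper} = P / A = 208300 / 1975 = 105.5 MPa.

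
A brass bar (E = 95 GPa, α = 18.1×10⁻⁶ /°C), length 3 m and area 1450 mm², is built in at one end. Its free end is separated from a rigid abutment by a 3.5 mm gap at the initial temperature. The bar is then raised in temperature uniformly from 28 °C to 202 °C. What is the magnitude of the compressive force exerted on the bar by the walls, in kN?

P ≈ 273 kN

Free thermal elongation = αΔT L = 18.1×10⁻⁶ × 174 × 3000 = 9.448 mm.
This exceeds the 3.5 mm gap, so the wall pushes back. The portion of expansion that must be recovered elastically is δ_free − gap = 9.448 − 3.5 = 5.948 mm.
That suppressed elongation corresponds to σ = E·Δ/L = 95×10³ × 5.948/3000 = 188.4 MPa.
Force on the wall = σA = 188.4 × 1450 mm² = 273.1 kN.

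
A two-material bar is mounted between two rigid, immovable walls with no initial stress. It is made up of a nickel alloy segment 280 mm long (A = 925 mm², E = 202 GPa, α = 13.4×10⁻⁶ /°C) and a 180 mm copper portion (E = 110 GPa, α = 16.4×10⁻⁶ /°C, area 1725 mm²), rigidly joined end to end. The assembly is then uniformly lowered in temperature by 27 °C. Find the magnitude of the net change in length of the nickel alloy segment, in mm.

Free thermal contraction of the whole bar: Σ αᵢΔT Lᵢ = 13.4×10⁻⁶×27×280 + 16.4×10⁻⁶×27×180 = 0.181 mm.
The rigid supports impose zero overall length change; the single axial force P common to all segments must satisfy P Σ Lᵢ/(AᵢEᵢ) = δ_free.
The series flexibility is Σ Lᵢ/(AᵢEᵢ) = 280/(925×202×10³) + 180/(1725×110×10³) = 2.447×10⁻⁶ mm/N.
P = 0.181 / 2.447×10⁻⁶ = 73970 N = 73.97 kN, tensile.
For the nickel alloy segment, free thermal change = 13.4×10⁻⁶×27×280 = 0.1013 mm and elastic change from P = 73970×280/(925×202×10³) = 0.1108 mm; these oppose, so the net change is 0.00954 mm (segment lengthens).

|ΔL| ≈ 0.00954 mm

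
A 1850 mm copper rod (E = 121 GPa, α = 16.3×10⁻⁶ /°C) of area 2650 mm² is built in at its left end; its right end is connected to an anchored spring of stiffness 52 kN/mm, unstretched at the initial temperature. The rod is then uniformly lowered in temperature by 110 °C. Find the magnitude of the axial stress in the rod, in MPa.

If the spring were absent the rod would shorten by αΔT L = 16.3×10⁻⁶ × 110 × 1850 = 3.317 mm.
Let P be the tensile force in the spring. The rod extends elastically by PL/(AE) and the spring stretches by P/k; together these equal δ_free.
So P = δ_free / [L/(AE) + 1/k] = 3.317 / [ 1850/(2650×121×10³) + 1/(52×10³) ].
P = 3.317 / 2.5×10⁻⁵ = 132700 N.
σ = P/A = 132700/2650 = 50.07 MPa.

σ ≈ 50.1 MPa (tensile)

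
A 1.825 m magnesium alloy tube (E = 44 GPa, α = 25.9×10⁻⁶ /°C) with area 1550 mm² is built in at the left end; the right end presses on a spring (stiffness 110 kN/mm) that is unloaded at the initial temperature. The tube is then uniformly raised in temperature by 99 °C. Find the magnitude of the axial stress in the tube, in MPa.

σ ≈ 84.2 MPa (compressive)

If the spring were absent the tube would lengthen by αΔT L = 25.9×10⁻⁶ × 99 × 1825 = 4.679 mm.
With a force P in the spring, the elastic change of the tube is PL/(AE) and that of the spring is P/k; compatibility requires their sum to equal δ_free.
So P = δ_free / [L/(AE) + 1/k] = 4.679 / [ 1825/(1550×44×10³) + 1/(110×10³) ].
P = 4.679 / 3.585×10⁻⁵ = 130500 N.
σ = P/A = 130500/1550 = 84.21 MPa.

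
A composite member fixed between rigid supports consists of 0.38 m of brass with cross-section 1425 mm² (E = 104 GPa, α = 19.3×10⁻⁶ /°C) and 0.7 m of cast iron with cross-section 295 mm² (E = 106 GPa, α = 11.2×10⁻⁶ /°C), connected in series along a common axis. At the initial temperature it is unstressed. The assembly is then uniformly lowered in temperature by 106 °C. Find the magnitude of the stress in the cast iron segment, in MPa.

σ ≈ 219 MPa (tensile)

If the supports were absent, the total length change would be Σ αᵢΔT Lᵢ = 19.3×10⁻⁶×106×380 + 11.2×10⁻⁶×106×700 = 1.608 mm.
Since the ends are fixed, an axial force P builds up, equal in every segment, with P · Σ Lᵢ/(AᵢEᵢ) = δ_free.
The series flexibility is Σ Lᵢ/(AᵢEᵢ) = 380/(1425×104×10³) + 700/(295×106×10³) = 2.495×10⁻⁵ mm/N.
Hence P = δ_free / Σ(L/AE) = 1.608/2.495×10⁻⁵ = 64.47 kN (tensile).
σ_{cast iron} = P / A = 64470 / 295 = 218.5 MPa.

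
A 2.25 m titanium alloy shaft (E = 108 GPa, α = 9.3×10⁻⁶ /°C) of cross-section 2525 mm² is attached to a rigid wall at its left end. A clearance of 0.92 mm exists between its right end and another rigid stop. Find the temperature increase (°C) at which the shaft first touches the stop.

Contact occurs when the free expansion equals the gap: αΔT L = 0.92 mm.
So ΔT = g/(αL) = 0.92/(9.3×10⁻⁶ × 2250) = 43.97 °C.

ΔT ≈ 44 °C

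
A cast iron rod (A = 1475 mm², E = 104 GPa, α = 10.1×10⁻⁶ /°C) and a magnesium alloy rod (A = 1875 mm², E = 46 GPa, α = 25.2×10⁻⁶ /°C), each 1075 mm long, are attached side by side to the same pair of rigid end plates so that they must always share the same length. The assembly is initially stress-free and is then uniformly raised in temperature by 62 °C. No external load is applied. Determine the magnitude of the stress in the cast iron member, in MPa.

Equilibrium of a rigid end plate with no external load gives equal and opposite internal forces ±P in the two members. Since α_{magnesium alloy} > α_{cast iron}, heating drives the magnesium alloy into compression and the cast iron into tension.
Compatibility of the two members (thermal + elastic change equal): (α₁ − α₂)ΔT = P·[1/(A₁E₁) + 1/(A₂E₂)].
|α₁ − α₂|·ΔT = 15.1×10⁻⁶ × 62 = 0.0009362.
1/(A₁E₁) + 1/(A₂E₂) = 1/(1475×104×10³) + 1/(1875×46×10³) = 1.811×10⁻⁸ N⁻¹.
So P = 0.0009362 / 1.811×10⁻⁸ = 51.69 kN.
σ_{cast iron} = P/A₁ = 51690/1475 = 35.04 MPa, tensile.

σ ≈ 35 MPa (tensile)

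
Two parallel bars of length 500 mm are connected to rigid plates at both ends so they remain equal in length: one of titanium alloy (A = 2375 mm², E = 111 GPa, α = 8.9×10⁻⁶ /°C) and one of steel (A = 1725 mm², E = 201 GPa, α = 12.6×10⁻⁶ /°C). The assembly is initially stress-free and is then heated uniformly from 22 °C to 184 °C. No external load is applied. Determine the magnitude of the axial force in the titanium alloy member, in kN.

The steel has the larger α, so on heating it would change length more than the titanium alloy if both were free. The rigid plates force a common final length, so the steel is put into compression and the titanium alloy into tension, with equal and opposite forces P (no external load).
Setting the final lengths equal and cancelling L: (α₁ − α₂)ΔT = P/(A₁E₁) + P/(A₂E₂).
|α₁ − α₂|·ΔT = 3.7×10⁻⁶ × 162 = 0.0005994.
1/(A₁E₁) + 1/(A₂E₂) = 1/(2375×111×10³) + 1/(1725×201×10³) = 6.677×10⁻⁹ N⁻¹.
So P = 0.0005994 / 6.677×10⁻⁹ = 89.77 kN.

P ≈ 89.8 kN (tensile in the titanium alloy)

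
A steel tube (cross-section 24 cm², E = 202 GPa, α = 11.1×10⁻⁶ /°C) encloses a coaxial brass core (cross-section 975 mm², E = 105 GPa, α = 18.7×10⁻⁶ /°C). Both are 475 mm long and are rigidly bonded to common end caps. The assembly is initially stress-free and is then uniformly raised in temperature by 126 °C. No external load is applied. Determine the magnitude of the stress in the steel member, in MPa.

σ ≈ 33.7 MPa (tensile)

Both members must finish at the same length. With the larger α, the brass tends to over-expand; the plates restrain it, putting the brass in compression and the steel in tension. With no external load the two internal forces are equal and opposite, magnitude P.
Setting the final lengths equal and cancelling L: (α₁ − α₂)ΔT = P/(A₁E₁) + P/(A₂E₂).
|α₁ − α₂|·ΔT = 7.6×10⁻⁶ × 126 = 0.0009576.
1/(A₁E₁) + 1/(A₂E₂) = 1/(2400×202×10³) + 1/(975×105×10³) = 1.183×10⁻⁸ N⁻¹.
P = 0.0009576 / 1.183×10⁻⁸ = 80940 N = 80.94 kN.
σ_{steel} = P/A₁ = 80940/2400 = 33.73 MPa, tensile.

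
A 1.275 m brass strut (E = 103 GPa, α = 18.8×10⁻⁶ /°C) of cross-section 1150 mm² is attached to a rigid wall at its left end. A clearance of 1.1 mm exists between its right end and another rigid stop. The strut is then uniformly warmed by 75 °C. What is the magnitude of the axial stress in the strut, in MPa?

σ ≈ 56.4 MPa (compressive)

If the wall were absent the strut would grow by αΔT L = 18.8×10⁻⁶ × 75 × 1275 = 1.798 mm.
After closing the 1.1 mm clearance, 1.798 − 1.1 = 0.6977 mm of expansion remains to be suppressed by the wall.
So σ = E(δ_free − g)/L = 103×10³ × 0.6977/1275 = 56.37 MPa.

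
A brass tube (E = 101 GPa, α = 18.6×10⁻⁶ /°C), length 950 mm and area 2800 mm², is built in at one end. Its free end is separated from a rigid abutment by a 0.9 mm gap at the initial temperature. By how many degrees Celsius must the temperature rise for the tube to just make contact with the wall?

ΔT ≈ 50.9 °C

The gap closes when αΔT L = 0.9 mm, since the tube is still unstressed at that instant.
So ΔT = g/(αL) = 0.9/(18.6×10⁻⁶ × 950) = 50.93 °C.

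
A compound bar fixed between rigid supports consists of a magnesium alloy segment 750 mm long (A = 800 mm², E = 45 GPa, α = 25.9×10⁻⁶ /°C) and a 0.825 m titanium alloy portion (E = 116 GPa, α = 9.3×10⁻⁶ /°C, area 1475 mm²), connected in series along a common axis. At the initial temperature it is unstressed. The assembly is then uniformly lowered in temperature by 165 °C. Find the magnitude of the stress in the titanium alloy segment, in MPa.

With the walls removed the bar would change length by δ_free = Σ αᵢΔT Lᵢ = 25.9×10⁻⁶×165×750 + 9.3×10⁻⁶×165×825 = 4.471 mm.
The rigid supports impose zero overall length change; the single axial force P common to all segments must satisfy P Σ Lᵢ/(AᵢEᵢ) = δ_free.
The series flexibility is Σ Lᵢ/(AᵢEᵢ) = 750/(800×45×10³) + 825/(1475×116×10³) = 2.566×10⁻⁵ mm/N.
P = 4.471 / 2.566×10⁻⁵ = 174300 N = 174.3 kN, tensile.
σ_{titanium alloy} = P / A = 174300 / 1475 = 118.2 MPa.

σ ≈ 118 MPa (tensile)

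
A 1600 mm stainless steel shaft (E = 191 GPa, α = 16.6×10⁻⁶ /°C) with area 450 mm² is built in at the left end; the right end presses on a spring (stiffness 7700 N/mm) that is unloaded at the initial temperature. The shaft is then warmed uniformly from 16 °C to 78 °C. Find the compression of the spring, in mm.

δ ≈ 1.44 mm

If the spring were absent the shaft would lengthen by αΔT L = 16.6×10⁻⁶ × 62 × 1600 = 1.647 mm.
Let P be the compressive force at the spring. The shaft shortens elastically by PL/(AE) and the spring compresses by P/k; together these equal δ_free.
So P = δ_free / [L/(AE) + 1/k] = 1.647 / [ 1600/(450×191×10³) + 1/(7700) ].
P = 1.647 / 0.0001485 = 11090 N.
Spring compression = P/k = 11090/(7700) = 1.44 mm.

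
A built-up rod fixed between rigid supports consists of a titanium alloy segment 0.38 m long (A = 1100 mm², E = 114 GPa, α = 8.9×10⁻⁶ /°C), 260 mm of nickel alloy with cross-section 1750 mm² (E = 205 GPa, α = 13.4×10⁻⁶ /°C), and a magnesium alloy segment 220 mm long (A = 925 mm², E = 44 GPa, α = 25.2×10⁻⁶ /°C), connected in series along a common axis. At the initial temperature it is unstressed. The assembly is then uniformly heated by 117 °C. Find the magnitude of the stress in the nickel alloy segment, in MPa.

Free thermal expansion of the whole bar: Σ αᵢΔT Lᵢ = 8.9×10⁻⁶×117×380 + 13.4×10⁻⁶×117×260 + 25.2×10⁻⁶×117×220 = 1.452 mm.
The rigid supports impose zero overall length change; the single axial force P common to all segments must satisfy P Σ Lᵢ/(AᵢEᵢ) = δ_free.
Σ Lᵢ/(AᵢEᵢ) = 380/(1100×114×10³) + 260/(1750×205×10³) + 220/(925×44×10³) = 9.16×10⁻⁶ mm/N.
So P = 1.452 / 9.16×10⁻⁶ = 158.5 kN, compressive.
σ_{nickel alloy} = P / A = 158500 / 1750 = 90.57 MPa.

σ ≈ 90.6 MPa (compressive)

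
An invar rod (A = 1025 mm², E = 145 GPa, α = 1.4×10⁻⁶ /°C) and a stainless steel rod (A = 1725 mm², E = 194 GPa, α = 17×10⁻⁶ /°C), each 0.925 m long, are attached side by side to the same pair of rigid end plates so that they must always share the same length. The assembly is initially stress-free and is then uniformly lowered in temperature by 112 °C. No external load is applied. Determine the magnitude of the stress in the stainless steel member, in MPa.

σ ≈ 104 MPa (tensile)

The stainless steel has the larger α, so on cooling it would change length more than the invar if both were free. The rigid plates force a common final length, so the stainless steel is put into tension and the invar into compression, with equal and opposite forces P (no external load).
Equating the net (thermal + elastic) strains gives |α₁ − α₂|·ΔT = P·[1/(A₁E₁) + 1/(A₂E₂)].
|α₁ − α₂|·ΔT = 15.6×10⁻⁶ × 112 = 0.001747.
1/(A₁E₁) + 1/(A₂E₂) = 1/(1025×145×10³) + 1/(1725×194×10³) = 9.717×10⁻⁹ N⁻¹.
So P = 0.001747 / 9.717×10⁻⁹ = 179.8 kN.
σ_{stainless steel} = P/A₂ = 179800/1725 = 104.2 MPa, tensile.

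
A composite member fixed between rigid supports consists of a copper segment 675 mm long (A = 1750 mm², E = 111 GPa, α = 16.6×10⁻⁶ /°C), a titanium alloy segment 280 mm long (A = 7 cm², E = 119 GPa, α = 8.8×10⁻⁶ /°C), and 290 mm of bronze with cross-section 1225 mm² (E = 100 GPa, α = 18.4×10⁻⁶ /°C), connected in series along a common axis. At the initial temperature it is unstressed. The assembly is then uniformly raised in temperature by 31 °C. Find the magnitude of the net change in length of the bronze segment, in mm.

Free thermal expansion of the whole bar: Σ αᵢΔT Lᵢ = 16.6×10⁻⁶×31×675 + 8.8×10⁻⁶×31×280 + 18.4×10⁻⁶×31×290 = 0.5892 mm.
The rigid supports impose zero overall length change; the single axial force P common to all segments must satisfy P Σ Lᵢ/(AᵢEᵢ) = δ_free.
The series flexibility is Σ Lᵢ/(AᵢEᵢ) = 675/(1750×111×10³) + 280/(700×119×10³) + 290/(1225×100×10³) = 9.204×10⁻⁶ mm/N.
So P = 0.5892 / 9.204×10⁻⁶ = 64.01 kN, compressive.
For the bronze segment, free thermal change = 18.4×10⁻⁶×31×290 = 0.1654 mm and elastic change from P = 64010×290/(1225×100×10³) = 0.1515 mm; these oppose, so the net change is 0.0139 mm (segment lengthens).

|ΔL| ≈ 0.0139 mm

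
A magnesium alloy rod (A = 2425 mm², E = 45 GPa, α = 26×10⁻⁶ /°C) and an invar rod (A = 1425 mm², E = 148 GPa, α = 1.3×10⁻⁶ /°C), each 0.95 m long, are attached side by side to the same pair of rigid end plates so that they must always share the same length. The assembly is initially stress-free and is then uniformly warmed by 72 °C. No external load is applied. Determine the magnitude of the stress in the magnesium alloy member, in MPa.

σ ≈ 52.7 MPa (compressive)

Both members must finish at the same length. With the larger α, the magnesium alloy tends to over-expand; the plates restrain it, putting the magnesium alloy in compression and the invar in tension. With no external load the two internal forces are equal and opposite, magnitude P.
Setting the final lengths equal and cancelling L: (α₁ − α₂)ΔT = P/(A₁E₁) + P/(A₂E₂).
|α₁ − α₂|·ΔT = 24.7×10⁻⁶ × 72 = 0.001778.
1/(A₁E₁) + 1/(A₂E₂) = 1/(2425×45×10³) + 1/(1425×148×10³) = 1.391×10⁻⁸ N⁻¹.
So P = 0.001778 / 1.391×10⁻⁸ = 127.9 kN.
σ_{magnesium alloy} = P/A₁ = 127900/2425 = 52.74 MPa, compressive.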